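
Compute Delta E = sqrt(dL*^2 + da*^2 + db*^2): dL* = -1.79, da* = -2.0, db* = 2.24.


Formula: Delta E = sqrt(dL*^2 + da*^2 + db*^2)
Step 1: dL*^2 = (-1.79)^2 = 3.2041
Step 2: da*^2 = (-2.0)^2 = 4.0
Step 3: db*^2 = 2.24^2 = 5.0176
Step 4: Sum = 3.2041 + 4.0 + 5.0176 = 12.2217
Step 5: Delta E = sqrt(12.2217) = 3.5

3.5 Delta E


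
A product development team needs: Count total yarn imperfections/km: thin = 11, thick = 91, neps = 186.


Formula: Total = thin places + thick places + neps
Total = 11 + 91 + 186
Total = 288 imperfections/km

288 imperfections/km


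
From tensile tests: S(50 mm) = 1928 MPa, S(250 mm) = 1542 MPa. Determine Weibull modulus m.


Formula: m = ln(L1/L2) / ln(S2/S1)
Step 1: ln(L1/L2) = ln(50/250) = -1.60944
Step 2: S2/S1 = 1542/1928 = 0.79979
Step 3: ln(S2/S1) = ln(0.79979) = -0.22341
Step 4: m = -1.60944 / -0.22341 = 7.20

7.20 (Weibull m)


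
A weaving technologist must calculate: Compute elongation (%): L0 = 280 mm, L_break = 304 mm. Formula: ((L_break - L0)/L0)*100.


Formula: Elongation (%) = ((L_break - L0) / L0) * 100
Step 1: Extension = 304 - 280 = 24 mm
Step 2: Elongation = (24 / 280) * 100
Step 3: Elongation = 0.085714 * 100 = 8.5714% ≈ 8.6%

8.6%


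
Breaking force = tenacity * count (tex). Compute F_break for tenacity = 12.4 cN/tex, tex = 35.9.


Formula: Breaking force = Tenacity * Linear density
F = 12.4 cN/tex * 35.9 tex
F = 445.16 cN

445.16 cN


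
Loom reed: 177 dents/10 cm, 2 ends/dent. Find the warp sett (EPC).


Formula: EPC = (dents per 10 cm * ends per dent) / 10
Step 1: Total ends per 10 cm = 177 * 2 = 354
Step 2: EPC = 354 / 10 = 35.4 ends/cm

35.4 ends/cm


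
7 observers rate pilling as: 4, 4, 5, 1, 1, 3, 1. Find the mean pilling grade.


Formula: Mean = sum / count
Sum = 4 + 4 + 5 + 1 + 1 + 3 + 1 = 19
Mean = 19 / 7 = 2.7

2.7


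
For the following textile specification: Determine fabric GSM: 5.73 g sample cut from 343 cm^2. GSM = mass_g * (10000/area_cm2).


Formula: GSM = mass_g / area_m2
Step 1: Convert area: 343 cm^2 = 343 / 10000 = 0.0343 m^2
Step 2: GSM = 5.73 g / 0.0343 m^2 = 167.1 g/m^2

167.1 g/m^2


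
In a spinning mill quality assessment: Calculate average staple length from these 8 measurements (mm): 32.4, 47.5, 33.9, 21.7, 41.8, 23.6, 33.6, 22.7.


Formula: Mean = sum of lengths / count
Sum = 32.4 + 47.5 + 33.9 + 21.7 + 41.8 + 23.6 + 33.6 + 22.7
Sum = 257.2 mm
Mean = 257.2 / 8 = 32.15 mm

32.15 mm


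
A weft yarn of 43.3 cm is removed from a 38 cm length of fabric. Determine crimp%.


Formula: Crimp% = ((L_yarn - L_fabric) / L_fabric) * 100
Step 1: Extension = 43.3 - 38 = 5.3 cm
Step 2: Crimp% = (5.3 / 38) * 100
Step 3: Crimp% = 0.139474 * 100 = 13.9474% ≈ 13.9%

13.9%


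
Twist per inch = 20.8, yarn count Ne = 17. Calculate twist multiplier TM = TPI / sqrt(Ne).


Formula: TM = TPI / sqrt(Ne)
Step 1: sqrt(Ne) = sqrt(17) = 4.1231
Step 2: TM = 20.8 / 4.1231 = 5.04

5.04 TM


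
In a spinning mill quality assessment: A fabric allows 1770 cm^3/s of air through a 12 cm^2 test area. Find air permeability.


Formula: Air Permeability = Airflow / Test Area
AP = 1770 cm^3/s / 12 cm^2
AP = 147.5 cm^3/s/cm^2

147.5 cm^3/s/cm^2


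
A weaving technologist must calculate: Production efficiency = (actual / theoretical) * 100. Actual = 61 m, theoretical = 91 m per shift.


Formula: Efficiency% = (Actual output / Theoretical output) * 100
Efficiency% = (61 / 91) * 100
Efficiency% = 0.67033 * 100 = 67.033% ≈ 67.0%

67.0%


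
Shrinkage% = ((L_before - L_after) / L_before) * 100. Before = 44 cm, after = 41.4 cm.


Formula: Shrinkage% = ((L_before - L_after) / L_before) * 100
Step 1: Shrinkage = 44 - 41.4 = 2.6 cm
Step 2: Shrinkage% = (2.6 / 44) * 100
Step 3: Shrinkage% = 0.059091 * 100 = 5.9091% ≈ 5.9%

5.9%


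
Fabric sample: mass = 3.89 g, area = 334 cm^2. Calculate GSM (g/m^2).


Formula: GSM = mass_g / area_m2
Step 1: Convert area: 334 cm^2 = 334 / 10000 = 0.0334 m^2
Step 2: GSM = 3.89 g / 0.0334 m^2 = 116.5 g/m^2

116.5 g/m^2


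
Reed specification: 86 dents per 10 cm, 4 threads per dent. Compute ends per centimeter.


Formula: EPC = (dents per 10 cm * ends per dent) / 10
Step 1: Total ends per 10 cm = 86 * 4 = 344
Step 2: EPC = 344 / 10 = 34.4 ends/cm

34.4 ends/cm


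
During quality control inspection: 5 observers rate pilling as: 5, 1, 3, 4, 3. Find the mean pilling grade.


Formula: Mean = sum / count
Sum = 5 + 1 + 3 + 4 + 3 = 16
Mean = 16 / 5 = 3.2

3.2


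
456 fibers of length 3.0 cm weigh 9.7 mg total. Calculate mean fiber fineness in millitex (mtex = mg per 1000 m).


Formula: fineness (mtex) = mass (mg) / total length (km) = (mass_mg / total_length_m) * 1000
Step 1: Convert fiber length: 3.0 cm = 0.03 m
Step 2: Total fiber length = 456 * 0.03 = 13.68 m
Step 3: Linear density = 9.7 mg / 13.68 m = 0.7091 mg/m
Step 4: fineness = 0.7091 * 1000 = 709.1 mtex

709.1 mtex


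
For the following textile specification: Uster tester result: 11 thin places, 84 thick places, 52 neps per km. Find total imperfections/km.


Formula: Total = thin places + thick places + neps
Total = 11 + 84 + 52
Total = 147 imperfections/km

147 imperfections/km


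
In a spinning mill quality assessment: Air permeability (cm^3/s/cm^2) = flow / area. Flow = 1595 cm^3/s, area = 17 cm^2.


Formula: Air Permeability = Airflow / Test Area
AP = 1595 cm^3/s / 17 cm^2
AP = 93.8 cm^3/s/cm^2

93.8 cm^3/s/cm^2


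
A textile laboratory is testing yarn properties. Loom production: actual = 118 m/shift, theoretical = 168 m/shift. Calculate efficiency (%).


Formula: Efficiency% = (Actual output / Theoretical output) * 100
Efficiency% = (118 / 168) * 100
Efficiency% = 0.702381 * 100 = 70.2381% ≈ 70.2%

70.2%


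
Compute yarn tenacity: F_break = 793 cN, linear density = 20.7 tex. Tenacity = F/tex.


Formula: Tenacity = Breaking force / Linear density
Tenacity = 793 cN / 20.7 tex
Tenacity = 38.31 cN/tex

38.31 cN/tex


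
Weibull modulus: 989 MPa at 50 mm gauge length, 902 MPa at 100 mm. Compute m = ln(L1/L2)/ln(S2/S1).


Formula: m = ln(L1/L2) / ln(S2/S1)
Step 1: ln(L1/L2) = ln(50/100) = -0.69315
Step 2: S2/S1 = 902/989 = 0.91203
Step 3: ln(S2/S1) = ln(0.91203) = -0.09208
Step 4: m = -0.69315 / -0.09208 = 7.53

7.53 (Weibull m)


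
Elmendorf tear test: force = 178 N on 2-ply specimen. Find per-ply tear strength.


Formula: Per-ply strength = Total force / Number of plies
Per-ply = 178 N / 2
Per-ply = 89 N

89 N


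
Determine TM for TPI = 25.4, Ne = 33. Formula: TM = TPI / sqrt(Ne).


Formula: TM = TPI / sqrt(Ne)
Step 1: sqrt(Ne) = sqrt(33) = 5.7446
Step 2: TM = 25.4 / 5.7446 = 4.42

4.42 TM


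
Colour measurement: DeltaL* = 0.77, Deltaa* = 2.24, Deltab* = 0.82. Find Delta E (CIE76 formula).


Formula: Delta E = sqrt(dL*^2 + da*^2 + db*^2)
Step 1: dL*^2 = 0.77^2 = 0.5929
Step 2: da*^2 = 2.24^2 = 5.0176
Step 3: db*^2 = 0.82^2 = 0.6724
Step 4: Sum = 0.5929 + 5.0176 + 0.6724 = 6.2829
Step 5: Delta E = sqrt(6.2829) = 2.51

2.51 Delta E


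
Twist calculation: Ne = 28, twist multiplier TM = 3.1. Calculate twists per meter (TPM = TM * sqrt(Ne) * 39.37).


Formula: TPM = TM * sqrt(Ne) * 39.37
Step 1: sqrt(Ne) = sqrt(28) = 5.2915
Step 2: TM * sqrt(Ne) = 3.1 * 5.2915 = 16.4037
Step 3: TPM = 16.4037 * 39.37 = 646 twists/m

646 twists/m


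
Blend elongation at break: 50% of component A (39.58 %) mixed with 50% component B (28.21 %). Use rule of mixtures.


Formula: Blend property = (fraction_A * property_A) + (fraction_B * property_B)
Step 1: Contribution A = 50/100 * 39.58 % = 19.79 %
Step 2: Contribution B = 50/100 * 28.21 % = 14.105 %
Step 3: Blend elongation at break = 19.79 + 14.105 = 33.895 %

33.895 %


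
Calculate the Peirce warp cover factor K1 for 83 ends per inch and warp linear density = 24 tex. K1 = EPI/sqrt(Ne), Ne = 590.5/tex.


Formula: K1 = EPI / sqrt(Ne), with Ne = 590.5 / tex_warp
Step 1: Ne = 590.5 / 24 = 24.604
Step 2: sqrt(Ne) = sqrt(24.604) = 4.9602
Step 3: K1 = 83 / 4.9602 = 16.7

16.7


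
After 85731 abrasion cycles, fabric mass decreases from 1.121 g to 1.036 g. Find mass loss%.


Formula: Mass loss% = ((m_before - m_after) / m_before) * 100
Step 1: Mass loss = 1.121 - 1.036 = 0.085 g
Step 2: Ratio = 0.085 / 1.121 = 0.0758252
Step 3: Mass loss% = 0.0758252 * 100 = 7.58252% ≈ 7.58%

7.58%


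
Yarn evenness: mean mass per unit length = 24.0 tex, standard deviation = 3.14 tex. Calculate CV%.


Formula: CV% = (standard deviation / mean) * 100
Step 1: Ratio = 3.14 / 24.0 = 0.130833
Step 2: CV% = 0.130833 * 100 = 13.0833% ≈ 13.1%

13.1%


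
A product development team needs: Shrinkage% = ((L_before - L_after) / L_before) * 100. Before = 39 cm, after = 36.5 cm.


Formula: Shrinkage% = ((L_before - L_after) / L_before) * 100
Step 1: Shrinkage = 39 - 36.5 = 2.5 cm
Step 2: Shrinkage% = (2.5 / 39) * 100
Step 3: Shrinkage% = 0.064103 * 100 = 6.4103% ≈ 6.4%

6.4%


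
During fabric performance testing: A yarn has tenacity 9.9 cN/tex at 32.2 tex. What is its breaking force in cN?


Formula: Breaking force = Tenacity * Linear density
F = 9.9 cN/tex * 32.2 tex
F = 318.78 cN

318.78 cN


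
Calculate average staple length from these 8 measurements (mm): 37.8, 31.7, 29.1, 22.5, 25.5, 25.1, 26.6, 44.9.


Formula: Mean = sum of lengths / count
Sum = 37.8 + 31.7 + 29.1 + 22.5 + 25.5 + 25.1 + 26.6 + 44.9
Sum = 243.2 mm
Mean = 243.2 / 8 = 30.40 mm

30.40 mm


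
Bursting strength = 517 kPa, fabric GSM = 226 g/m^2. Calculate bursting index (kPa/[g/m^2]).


Formula: Bursting Index = Bursting Strength / Fabric GSM
BI = 517 kPa / 226 g/m^2
BI = 2.288 kPa/(g/m^2)

2.288 kPa/(g/m^2)


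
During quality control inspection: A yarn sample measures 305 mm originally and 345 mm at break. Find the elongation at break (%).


Formula: Elongation (%) = ((L_break - L0) / L0) * 100
Step 1: Extension = 345 - 305 = 40 mm
Step 2: Elongation = (40 / 305) * 100
Step 3: Elongation = 0.131148 * 100 = 13.1148% ≈ 13.1%

13.1%


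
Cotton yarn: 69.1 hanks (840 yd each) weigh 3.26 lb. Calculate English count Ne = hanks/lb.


Formula: Ne = hanks / mass_lb
Substituting: Ne = 69.1 / 3.26
Ne = 21.2

21.2 Ne


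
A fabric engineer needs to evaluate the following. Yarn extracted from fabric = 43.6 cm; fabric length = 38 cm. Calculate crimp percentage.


Formula: Crimp% = ((L_yarn - L_fabric) / L_fabric) * 100
Step 1: Extension = 43.6 - 38 = 5.6 cm
Step 2: Crimp% = (5.6 / 38) * 100
Step 3: Crimp% = 0.147368 * 100 = 14.7368% ≈ 14.7%

14.7%


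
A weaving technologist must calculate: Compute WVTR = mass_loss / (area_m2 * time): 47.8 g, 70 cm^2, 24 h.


Formula: WVTR = mass_loss / (area * time)
Step 1: Convert area: 70 cm^2 = 0.007 m^2
Step 2: WVTR = 47.8 g / (0.007 m^2 * 24 h)
Step 3: WVTR = 47.8 / 0.168 = 284.5 g/m^2/h

284.5 g/m^2/h


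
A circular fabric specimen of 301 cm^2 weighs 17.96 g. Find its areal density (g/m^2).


Formula: GSM = mass_g / area_m2
Step 1: Convert area: 301 cm^2 = 301 / 10000 = 0.0301 m^2
Step 2: GSM = 17.96 g / 0.0301 m^2 = 596.7 g/m^2

596.7 g/m^2


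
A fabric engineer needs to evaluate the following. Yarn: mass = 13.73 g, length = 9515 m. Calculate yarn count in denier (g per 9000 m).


Formula: den = (mass_g / length_m) * 9000
Substituting: den = (13.73 / 9515) * 9000
Intermediate: 13.73 / 9515 = 0.00144298 g/m
den = 0.00144298 * 9000 = 13.0 denier

13.0 denier


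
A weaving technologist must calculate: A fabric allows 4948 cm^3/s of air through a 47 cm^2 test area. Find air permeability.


Formula: Air Permeability = Airflow / Test Area
AP = 4948 cm^3/s / 47 cm^2
AP = 105.3 cm^3/s/cm^2

105.3 cm^3/s/cm^2


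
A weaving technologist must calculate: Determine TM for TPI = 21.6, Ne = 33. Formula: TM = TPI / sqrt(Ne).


Formula: TM = TPI / sqrt(Ne)
Step 1: sqrt(Ne) = sqrt(33) = 5.7446
Step 2: TM = 21.6 / 5.7446 = 3.76

3.76 TM


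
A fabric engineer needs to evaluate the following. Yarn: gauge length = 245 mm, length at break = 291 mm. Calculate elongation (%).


Formula: Elongation (%) = ((L_break - L0) / L0) * 100
Step 1: Extension = 291 - 245 = 46 mm
Step 2: Elongation = (46 / 245) * 100
Step 3: Elongation = 0.187755 * 100 = 18.7755% ≈ 18.8%

18.8%


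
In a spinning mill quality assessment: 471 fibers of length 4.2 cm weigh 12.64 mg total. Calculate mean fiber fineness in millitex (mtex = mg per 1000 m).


Formula: fineness (mtex) = mass (mg) / total length (km) = (mass_mg / total_length_m) * 1000
Step 1: Convert fiber length: 4.2 cm = 0.042 m
Step 2: Total fiber length = 471 * 0.042 = 19.782 m
Step 3: Linear density = 12.64 mg / 19.782 m = 0.6390 mg/m
Step 4: fineness = 0.6390 * 1000 = 639.0 mtex

639.0 mtex


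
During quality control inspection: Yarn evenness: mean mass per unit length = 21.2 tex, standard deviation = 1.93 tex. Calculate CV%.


Formula: CV% = (standard deviation / mean) * 100
Step 1: Ratio = 1.93 / 21.2 = 0.091038
Step 2: CV% = 0.091038 * 100 = 9.1038% ≈ 9.1%

9.1%


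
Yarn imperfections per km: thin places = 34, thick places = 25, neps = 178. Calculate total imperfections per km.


Formula: Total = thin places + thick places + neps
Total = 34 + 25 + 178
Total = 237 imperfections/km

237 imperfections/km


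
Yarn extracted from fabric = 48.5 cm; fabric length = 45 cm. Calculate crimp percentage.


Formula: Crimp% = ((L_yarn - L_fabric) / L_fabric) * 100
Step 1: Extension = 48.5 - 45 = 3.5 cm
Step 2: Crimp% = (3.5 / 45) * 100
Step 3: Crimp% = 0.077778 * 100 = 7.7778% ≈ 7.8%

7.8%


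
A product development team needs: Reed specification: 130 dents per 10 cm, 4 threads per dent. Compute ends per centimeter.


Formula: EPC = (dents per 10 cm * ends per dent) / 10
Step 1: Total ends per 10 cm = 130 * 4 = 520
Step 2: EPC = 520 / 10 = 52.0 ends/cm

52.0 ends/cm


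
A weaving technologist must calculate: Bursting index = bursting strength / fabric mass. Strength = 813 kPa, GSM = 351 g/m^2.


Formula: Bursting Index = Bursting Strength / Fabric GSM
BI = 813 kPa / 351 g/m^2
BI = 2.316 kPa/(g/m^2)

2.316 kPa/(g/m^2)


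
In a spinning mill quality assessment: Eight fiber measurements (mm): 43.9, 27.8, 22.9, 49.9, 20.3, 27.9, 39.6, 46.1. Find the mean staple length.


Formula: Mean = sum of lengths / count
Sum = 43.9 + 27.8 + 22.9 + 49.9 + 20.3 + 27.9 + 39.6 + 46.1
Sum = 278.4 mm
Mean = 278.4 / 8 = 34.80 mm

34.80 mm


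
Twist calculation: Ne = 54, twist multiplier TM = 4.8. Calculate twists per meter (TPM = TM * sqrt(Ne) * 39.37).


Formula: TPM = TM * sqrt(Ne) * 39.37
Step 1: sqrt(Ne) = sqrt(54) = 7.3485
Step 2: TM * sqrt(Ne) = 4.8 * 7.3485 = 35.2728
Step 3: TPM = 35.2728 * 39.37 = 1389 twists/m

1389 twists/m


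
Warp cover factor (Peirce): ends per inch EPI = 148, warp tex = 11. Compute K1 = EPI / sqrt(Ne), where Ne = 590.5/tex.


Formula: K1 = EPI / sqrt(Ne), with Ne = 590.5 / tex_warp
Step 1: Ne = 590.5 / 11 = 53.682
Step 2: sqrt(Ne) = sqrt(53.682) = 7.3268
Step 3: K1 = 148 / 7.3268 = 20.2

20.2


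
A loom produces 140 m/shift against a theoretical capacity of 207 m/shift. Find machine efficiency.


Formula: Efficiency% = (Actual output / Theoretical output) * 100
Efficiency% = (140 / 207) * 100
Efficiency% = 0.676329 * 100 = 67.6329% ≈ 67.6%

67.6%


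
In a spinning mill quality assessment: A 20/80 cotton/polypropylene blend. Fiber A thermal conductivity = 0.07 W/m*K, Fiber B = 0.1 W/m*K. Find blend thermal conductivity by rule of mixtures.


Formula: Blend property = (fraction_A * property_A) + (fraction_B * property_B)
Step 1: Contribution A = 20/100 * 0.07 W/m*K = 0.014 W/m*K
Step 2: Contribution B = 80/100 * 0.1 W/m*K = 0.08 W/m*K
Step 3: Blend thermal conductivity = 0.014 + 0.08 = 0.094 W/m*K

0.094 W/m*K


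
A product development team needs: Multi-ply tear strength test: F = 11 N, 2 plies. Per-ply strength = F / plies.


Formula: Per-ply strength = Total force / Number of plies
Per-ply = 11 N / 2
Per-ply = 5.5 N

5.5 N


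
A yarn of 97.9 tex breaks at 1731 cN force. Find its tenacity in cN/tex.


Formula: Tenacity = Breaking force / Linear density
Tenacity = 1731 cN / 97.9 tex
Tenacity = 17.68 cN/tex

17.68 cN/tex


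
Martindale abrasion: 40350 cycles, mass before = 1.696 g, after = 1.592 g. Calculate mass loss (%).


Formula: Mass loss% = ((m_before - m_after) / m_before) * 100
Step 1: Mass loss = 1.696 - 1.592 = 0.104 g
Step 2: Ratio = 0.104 / 1.696 = 0.0613208
Step 3: Mass loss% = 0.0613208 * 100 = 6.13208% ≈ 6.13%

6.13%


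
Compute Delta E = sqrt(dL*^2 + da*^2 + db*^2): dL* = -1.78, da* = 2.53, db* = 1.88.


Formula: Delta E = sqrt(dL*^2 + da*^2 + db*^2)
Step 1: dL*^2 = (-1.78)^2 = 3.1684
Step 2: da*^2 = 2.53^2 = 6.4009
Step 3: db*^2 = 1.88^2 = 3.5344
Step 4: Sum = 3.1684 + 6.4009 + 3.5344 = 13.1037
Step 5: Delta E = sqrt(13.1037) = 3.62

3.62 Delta E


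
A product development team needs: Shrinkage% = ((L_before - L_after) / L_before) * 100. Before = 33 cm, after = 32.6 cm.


Formula: Shrinkage% = ((L_before - L_after) / L_before) * 100
Step 1: Shrinkage = 33 - 32.6 = 0.4 cm
Step 2: Shrinkage% = (0.4 / 33) * 100
Step 3: Shrinkage% = 0.012121 * 100 = 1.2121% ≈ 1.2%

1.2%


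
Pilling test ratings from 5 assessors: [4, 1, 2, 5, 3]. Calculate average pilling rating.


Formula: Mean = sum / count
Sum = 4 + 1 + 2 + 5 + 3 = 15
Mean = 15 / 5 = 3.0

3.0


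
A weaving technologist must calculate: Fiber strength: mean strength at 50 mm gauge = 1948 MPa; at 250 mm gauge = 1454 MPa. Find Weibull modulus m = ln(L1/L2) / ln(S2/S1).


Formula: m = ln(L1/L2) / ln(S2/S1)
Step 1: ln(L1/L2) = ln(50/250) = -1.60944
Step 2: S2/S1 = 1454/1948 = 0.74641
Step 3: ln(S2/S1) = ln(0.74641) = -0.29248
Step 4: m = -1.60944 / -0.29248 = 5.50

5.50 (Weibull m)


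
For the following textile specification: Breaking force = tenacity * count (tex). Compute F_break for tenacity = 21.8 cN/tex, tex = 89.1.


Formula: Breaking force = Tenacity * Linear density
F = 21.8 cN/tex * 89.1 tex
F = 1942.38 cN

1942.38 cN


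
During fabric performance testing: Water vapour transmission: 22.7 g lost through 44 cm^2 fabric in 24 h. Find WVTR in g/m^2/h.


Formula: WVTR = mass_loss / (area * time)
Step 1: Convert area: 44 cm^2 = 0.0044 m^2
Step 2: WVTR = 22.7 g / (0.0044 m^2 * 24 h)
Step 3: WVTR = 22.7 / 0.1056 = 215.0 g/m^2/h

215.0 g/m^2/h


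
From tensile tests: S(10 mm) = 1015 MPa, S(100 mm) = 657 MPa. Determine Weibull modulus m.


Formula: m = ln(L1/L2) / ln(S2/S1)
Step 1: ln(L1/L2) = ln(10/100) = -2.30259
Step 2: S2/S1 = 657/1015 = 0.64729
Step 3: ln(S2/S1) = ln(0.64729) = -0.43496
Step 4: m = -2.30259 / -0.43496 = 5.29

5.29 (Weibull m)


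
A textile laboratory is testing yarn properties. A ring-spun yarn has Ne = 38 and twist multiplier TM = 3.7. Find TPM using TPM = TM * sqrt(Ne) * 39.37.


Formula: TPM = TM * sqrt(Ne) * 39.37
Step 1: sqrt(Ne) = sqrt(38) = 6.1644
Step 2: TM * sqrt(Ne) = 3.7 * 6.1644 = 22.8083
Step 3: TPM = 22.8083 * 39.37 = 898 twists/m

898 twists/m


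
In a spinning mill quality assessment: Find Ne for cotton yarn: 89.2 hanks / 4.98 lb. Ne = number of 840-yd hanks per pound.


Formula: Ne = hanks / mass_lb
Substituting: Ne = 89.2 / 4.98
Ne = 17.9

17.9 Ne


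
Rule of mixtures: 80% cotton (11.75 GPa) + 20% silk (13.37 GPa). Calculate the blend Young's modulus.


Formula: Blend property = (fraction_A * property_A) + (fraction_B * property_B)
Step 1: Contribution A = 80/100 * 11.75 GPa = 9.4 GPa
Step 2: Contribution B = 20/100 * 13.37 GPa = 2.674 GPa
Step 3: Blend Young's modulus = 9.4 + 2.674 = 12.074 GPa

12.074 GPa


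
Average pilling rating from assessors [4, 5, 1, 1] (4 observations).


Formula: Mean = sum / count
Sum = 4 + 5 + 1 + 1 = 11
Mean = 11 / 4 = 2.8

2.8


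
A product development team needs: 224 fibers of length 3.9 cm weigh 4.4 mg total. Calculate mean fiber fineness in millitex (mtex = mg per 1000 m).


Formula: fineness (mtex) = mass (mg) / total length (km) = (mass_mg / total_length_m) * 1000
Step 1: Convert fiber length: 3.9 cm = 0.039 m
Step 2: Total fiber length = 224 * 0.039 = 8.736 m
Step 3: Linear density = 4.4 mg / 8.736 m = 0.5037 mg/m
Step 4: fineness = 0.5037 * 1000 = 503.7 mtex

503.7 mtex


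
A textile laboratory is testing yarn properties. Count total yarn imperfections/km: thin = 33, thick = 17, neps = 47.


Formula: Total = thin places + thick places + neps
Total = 33 + 17 + 47
Total = 97 imperfections/km

97 imperfections/km


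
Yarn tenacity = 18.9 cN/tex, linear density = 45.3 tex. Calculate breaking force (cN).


Formula: Breaking force = Tenacity * Linear density
F = 18.9 cN/tex * 45.3 tex
F = 856.17 cN

856.17 cN


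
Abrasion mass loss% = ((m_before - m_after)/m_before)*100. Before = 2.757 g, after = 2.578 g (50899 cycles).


Formula: Mass loss% = ((m_before - m_after) / m_before) * 100
Step 1: Mass loss = 2.757 - 2.578 = 0.179 g
Step 2: Ratio = 0.179 / 2.757 = 0.0649256
Step 3: Mass loss% = 0.0649256 * 100 = 6.49256% ≈ 6.49%

6.49%


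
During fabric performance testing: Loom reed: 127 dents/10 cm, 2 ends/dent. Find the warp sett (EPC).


Formula: EPC = (dents per 10 cm * ends per dent) / 10
Step 1: Total ends per 10 cm = 127 * 2 = 254
Step 2: EPC = 254 / 10 = 25.4 ends/cm

25.4 ends/cm


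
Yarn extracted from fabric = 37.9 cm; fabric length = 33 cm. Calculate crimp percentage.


Formula: Crimp% = ((L_yarn - L_fabric) / L_fabric) * 100
Step 1: Extension = 37.9 - 33 = 4.9 cm
Step 2: Crimp% = (4.9 / 33) * 100
Step 3: Crimp% = 0.148485 * 100 = 14.8485% ≈ 14.8%

14.8%


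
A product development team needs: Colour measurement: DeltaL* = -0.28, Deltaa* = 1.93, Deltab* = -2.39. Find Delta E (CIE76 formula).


Formula: Delta E = sqrt(dL*^2 + da*^2 + db*^2)
Step 1: dL*^2 = (-0.28)^2 = 0.0784
Step 2: da*^2 = 1.93^2 = 3.7249
Step 3: db*^2 = (-2.39)^2 = 5.7121
Step 4: Sum = 0.0784 + 3.7249 + 5.7121 = 9.5154
Step 5: Delta E = sqrt(9.5154) = 3.08

3.08 Delta E


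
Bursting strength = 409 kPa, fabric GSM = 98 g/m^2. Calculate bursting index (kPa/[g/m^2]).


Formula: Bursting Index = Bursting Strength / Fabric GSM
BI = 409 kPa / 98 g/m^2
BI = 4.173 kPa/(g/m^2)

4.173 kPa/(g/m^2)


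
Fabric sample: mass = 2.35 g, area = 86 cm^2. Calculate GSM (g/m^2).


Formula: GSM = mass_g / area_m2
Step 1: Convert area: 86 cm^2 = 86 / 10000 = 0.0086 m^2
Step 2: GSM = 2.35 g / 0.0086 m^2 = 273.3 g/m^2

273.3 g/m^2


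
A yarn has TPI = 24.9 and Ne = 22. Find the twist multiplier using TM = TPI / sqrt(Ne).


Formula: TM = TPI / sqrt(Ne)
Step 1: sqrt(Ne) = sqrt(22) = 4.6904
Step 2: TM = 24.9 / 4.6904 = 5.31

5.31 TM


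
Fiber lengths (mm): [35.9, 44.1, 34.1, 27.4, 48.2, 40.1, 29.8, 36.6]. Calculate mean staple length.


Formula: Mean = sum of lengths / count
Sum = 35.9 + 44.1 + 34.1 + 27.4 + 48.2 + 40.1 + 29.8 + 36.6
Sum = 296.2 mm
Mean = 296.2 / 8 = 37.03 mm

37.03 mm


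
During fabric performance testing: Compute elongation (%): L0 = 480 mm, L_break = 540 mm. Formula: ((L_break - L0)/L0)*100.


Formula: Elongation (%) = ((L_break - L0) / L0) * 100
Step 1: Extension = 540 - 480 = 60 mm
Step 2: Elongation = (60 / 480) * 100
Step 3: Elongation = 0.125 * 100 = 12.5%

12.5%


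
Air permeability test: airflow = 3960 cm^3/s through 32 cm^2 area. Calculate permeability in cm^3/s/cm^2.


Formula: Air Permeability = Airflow / Test Area
AP = 3960 cm^3/s / 32 cm^2
AP = 123.8 cm^3/s/cm^2

123.8 cm^3/s/cm^2


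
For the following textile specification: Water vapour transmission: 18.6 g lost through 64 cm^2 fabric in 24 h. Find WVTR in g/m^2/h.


Formula: WVTR = mass_loss / (area * time)
Step 1: Convert area: 64 cm^2 = 0.0064 m^2
Step 2: WVTR = 18.6 g / (0.0064 m^2 * 24 h)
Step 3: WVTR = 18.6 / 0.1536 = 121.1 g/m^2/h

121.1 g/m^2/h


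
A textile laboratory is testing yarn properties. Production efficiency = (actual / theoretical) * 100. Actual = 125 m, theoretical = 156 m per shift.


Formula: Efficiency% = (Actual output / Theoretical output) * 100
Efficiency% = (125 / 156) * 100
Efficiency% = 0.801282 * 100 = 80.1282% ≈ 80.1%

80.1%


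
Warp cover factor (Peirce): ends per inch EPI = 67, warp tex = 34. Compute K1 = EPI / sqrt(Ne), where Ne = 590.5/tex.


Formula: K1 = EPI / sqrt(Ne), with Ne = 590.5 / tex_warp
Step 1: Ne = 590.5 / 34 = 17.368
Step 2: sqrt(Ne) = sqrt(17.368) = 4.1675
Step 3: K1 = 67 / 4.1675 = 16.1

16.1


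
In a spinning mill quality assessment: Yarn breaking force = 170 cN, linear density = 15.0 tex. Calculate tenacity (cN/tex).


Formula: Tenacity = Breaking force / Linear density
Tenacity = 170 cN / 15.0 tex
Tenacity = 11.33 cN/tex

11.33 cN/tex


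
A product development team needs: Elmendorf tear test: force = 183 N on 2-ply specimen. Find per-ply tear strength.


Formula: Per-ply strength = Total force / Number of plies
Per-ply = 183 N / 2
Per-ply = 91.5 N

91.5 N


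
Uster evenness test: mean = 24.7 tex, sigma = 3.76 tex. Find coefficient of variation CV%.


Formula: CV% = (standard deviation / mean) * 100
Step 1: Ratio = 3.76 / 24.7 = 0.152227
Step 2: CV% = 0.152227 * 100 = 15.2227% ≈ 15.2%

15.2%


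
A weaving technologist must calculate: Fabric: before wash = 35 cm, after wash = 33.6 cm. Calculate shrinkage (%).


Formula: Shrinkage% = ((L_before - L_after) / L_before) * 100
Step 1: Shrinkage = 35 - 33.6 = 1.4 cm
Step 2: Shrinkage% = (1.4 / 35) * 100
Step 3: Shrinkage% = 0.04 * 100 = 4.0%

4.0%


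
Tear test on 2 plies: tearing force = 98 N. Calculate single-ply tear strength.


Formula: Per-ply strength = Total force / Number of plies
Per-ply = 98 N / 2
Per-ply = 49 N

49 N


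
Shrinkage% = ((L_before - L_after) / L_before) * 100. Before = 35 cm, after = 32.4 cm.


Formula: Shrinkage% = ((L_before - L_after) / L_before) * 100
Step 1: Shrinkage = 35 - 32.4 = 2.6 cm
Step 2: Shrinkage% = (2.6 / 35) * 100
Step 3: Shrinkage% = 0.074286 * 100 = 7.4286% ≈ 7.4%

7.4%


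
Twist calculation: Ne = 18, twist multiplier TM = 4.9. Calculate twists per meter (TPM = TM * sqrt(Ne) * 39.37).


Formula: TPM = TM * sqrt(Ne) * 39.37
Step 1: sqrt(Ne) = sqrt(18) = 4.2426
Step 2: TM * sqrt(Ne) = 4.9 * 4.2426 = 20.7887
Step 3: TPM = 20.7887 * 39.37 = 818 twists/m

818 twists/m


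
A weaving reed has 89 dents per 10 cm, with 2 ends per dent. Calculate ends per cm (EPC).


Formula: EPC = (dents per 10 cm * ends per dent) / 10
Step 1: Total ends per 10 cm = 89 * 2 = 178
Step 2: EPC = 178 / 10 = 17.8 ends/cm

17.8 ends/cm


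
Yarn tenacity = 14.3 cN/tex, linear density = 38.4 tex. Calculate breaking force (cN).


Formula: Breaking force = Tenacity * Linear density
F = 14.3 cN/tex * 38.4 tex
F = 549.12 cN

549.12 cN


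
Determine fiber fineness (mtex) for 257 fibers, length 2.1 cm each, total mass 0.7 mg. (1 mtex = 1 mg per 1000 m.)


Formula: fineness (mtex) = mass (mg) / total length (km) = (mass_mg / total_length_m) * 1000
Step 1: Convert fiber length: 2.1 cm = 0.021 m
Step 2: Total fiber length = 257 * 0.021 = 5.397 m
Step 3: Linear density = 0.7 mg / 5.397 m = 0.1297 mg/m
Step 4: fineness = 0.1297 * 1000 = 129.7 mtex

129.7 mtex


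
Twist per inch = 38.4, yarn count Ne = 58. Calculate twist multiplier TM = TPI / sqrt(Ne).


Formula: TM = TPI / sqrt(Ne)
Step 1: sqrt(Ne) = sqrt(58) = 7.6158
Step 2: TM = 38.4 / 7.6158 = 5.04

5.04 TM


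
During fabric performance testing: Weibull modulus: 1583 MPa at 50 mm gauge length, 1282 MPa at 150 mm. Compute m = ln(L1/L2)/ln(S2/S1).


Formula: m = ln(L1/L2) / ln(S2/S1)
Step 1: ln(L1/L2) = ln(50/150) = -1.09861
Step 2: S2/S1 = 1282/1583 = 0.80985
Step 3: ln(S2/S1) = ln(0.80985) = -0.21091
Step 4: m = -1.09861 / -0.21091 = 5.21

5.21 (Weibull m)


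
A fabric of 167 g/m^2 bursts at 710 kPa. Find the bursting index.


Formula: Bursting Index = Bursting Strength / Fabric GSM
BI = 710 kPa / 167 g/m^2
BI = 4.251 kPa/(g/m^2)

4.251 kPa/(g/m^2)


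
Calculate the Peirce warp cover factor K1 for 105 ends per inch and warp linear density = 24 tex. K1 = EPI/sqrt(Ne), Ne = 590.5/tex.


Formula: K1 = EPI / sqrt(Ne), with Ne = 590.5 / tex_warp
Step 1: Ne = 590.5 / 24 = 24.604
Step 2: sqrt(Ne) = sqrt(24.604) = 4.9602
Step 3: K1 = 105 / 4.9602 = 21.2

21.2


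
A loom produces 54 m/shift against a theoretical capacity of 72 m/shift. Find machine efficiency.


Formula: Efficiency% = (Actual output / Theoretical output) * 100
Efficiency% = (54 / 72) * 100
Efficiency% = 0.75 * 100 = 75.0%

75.0%


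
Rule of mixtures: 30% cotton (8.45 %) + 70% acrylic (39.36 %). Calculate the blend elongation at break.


Formula: Blend property = (fraction_A * property_A) + (fraction_B * property_B)
Step 1: Contribution A = 30/100 * 8.45 % = 2.535 %
Step 2: Contribution B = 70/100 * 39.36 % = 27.552 %
Step 3: Blend elongation at break = 2.535 + 27.552 = 30.087 %

30.087 %


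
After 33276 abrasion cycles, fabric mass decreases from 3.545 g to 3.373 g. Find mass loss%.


Formula: Mass loss% = ((m_before - m_after) / m_before) * 100
Step 1: Mass loss = 3.545 - 3.373 = 0.172 g
Step 2: Ratio = 0.172 / 3.545 = 0.048519
Step 3: Mass loss% = 0.048519 * 100 = 4.8519% ≈ 4.85%

4.85%


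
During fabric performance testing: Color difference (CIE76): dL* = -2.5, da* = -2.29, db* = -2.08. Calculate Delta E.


Formula: Delta E = sqrt(dL*^2 + da*^2 + db*^2)
Step 1: dL*^2 = (-2.5)^2 = 6.25
Step 2: da*^2 = (-2.29)^2 = 5.2441
Step 3: db*^2 = (-2.08)^2 = 4.3264
Step 4: Sum = 6.25 + 5.2441 + 4.3264 = 15.8205
Step 5: Delta E = sqrt(15.8205) = 3.98

3.98 Delta E


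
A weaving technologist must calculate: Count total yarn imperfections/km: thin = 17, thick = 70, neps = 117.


Formula: Total = thin places + thick places + neps
Total = 17 + 70 + 117
Total = 204 imperfections/km

204 imperfections/km


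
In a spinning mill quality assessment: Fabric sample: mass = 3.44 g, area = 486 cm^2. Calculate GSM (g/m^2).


Formula: GSM = mass_g / area_m2
Step 1: Convert area: 486 cm^2 = 486 / 10000 = 0.0486 m^2
Step 2: GSM = 3.44 g / 0.0486 m^2 = 70.8 g/m^2

70.8 g/m^2


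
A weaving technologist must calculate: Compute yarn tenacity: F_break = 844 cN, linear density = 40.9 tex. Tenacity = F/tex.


Formula: Tenacity = Breaking force / Linear density
Tenacity = 844 cN / 40.9 tex
Tenacity = 20.64 cN/tex

20.64 cN/tex


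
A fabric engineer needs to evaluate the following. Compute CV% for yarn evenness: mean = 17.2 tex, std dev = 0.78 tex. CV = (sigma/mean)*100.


Formula: CV% = (standard deviation / mean) * 100
Step 1: Ratio = 0.78 / 17.2 = 0.045349
Step 2: CV% = 0.045349 * 100 = 4.5349% ≈ 4.5%

4.5%


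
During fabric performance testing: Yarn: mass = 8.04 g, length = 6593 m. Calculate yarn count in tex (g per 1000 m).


Formula: Tex = (mass_g / length_m) * 1000
Substituting: Tex = (8.04 / 6593) * 1000
Intermediate: 8.04 / 6593 = 0.00121948 g/m
Tex = 0.00121948 * 1000 = 1.22 tex

1.22 tex


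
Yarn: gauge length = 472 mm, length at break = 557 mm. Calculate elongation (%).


Formula: Elongation (%) = ((L_break - L0) / L0) * 100
Step 1: Extension = 557 - 472 = 85 mm
Step 2: Elongation = (85 / 472) * 100
Step 3: Elongation = 0.180085 * 100 = 18.0085% ≈ 18.0%

18.0%


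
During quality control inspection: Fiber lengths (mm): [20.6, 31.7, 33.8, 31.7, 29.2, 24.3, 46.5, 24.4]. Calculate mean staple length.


Formula: Mean = sum of lengths / count
Sum = 20.6 + 31.7 + 33.8 + 31.7 + 29.2 + 24.3 + 46.5 + 24.4
Sum = 242.2 mm
Mean = 242.2 / 8 = 30.28 mm

30.28 mm


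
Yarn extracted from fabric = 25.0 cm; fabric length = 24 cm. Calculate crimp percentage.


Formula: Crimp% = ((L_yarn - L_fabric) / L_fabric) * 100
Step 1: Extension = 25.0 - 24 = 1.0 cm
Step 2: Crimp% = (1.0 / 24) * 100
Step 3: Crimp% = 0.041667 * 100 = 4.1667% ≈ 4.2%

4.2%


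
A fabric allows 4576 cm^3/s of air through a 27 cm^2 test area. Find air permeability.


Formula: Air Permeability = Airflow / Test Area
AP = 4576 cm^3/s / 27 cm^2
AP = 169.5 cm^3/s/cm^2

169.5 cm^3/s/cm^2


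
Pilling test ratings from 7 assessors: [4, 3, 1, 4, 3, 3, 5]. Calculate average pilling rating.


Formula: Mean = sum / count
Sum = 4 + 3 + 1 + 4 + 3 + 3 + 5 = 23
Mean = 23 / 7 = 3.3

3.3


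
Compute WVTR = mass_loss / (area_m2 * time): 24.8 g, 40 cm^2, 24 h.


Formula: WVTR = mass_loss / (area * time)
Step 1: Convert area: 40 cm^2 = 0.004 m^2
Step 2: WVTR = 24.8 g / (0.004 m^2 * 24 h)
Step 3: WVTR = 24.8 / 0.096 = 258.3 g/m^2/h

258.3 g/m^2/h


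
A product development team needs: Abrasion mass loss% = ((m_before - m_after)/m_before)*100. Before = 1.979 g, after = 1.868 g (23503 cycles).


Formula: Mass loss% = ((m_before - m_after) / m_before) * 100
Step 1: Mass loss = 1.979 - 1.868 = 0.111 g
Step 2: Ratio = 0.111 / 1.979 = 0.0560889
Step 3: Mass loss% = 0.0560889 * 100 = 5.60889% ≈ 5.61%

5.61%


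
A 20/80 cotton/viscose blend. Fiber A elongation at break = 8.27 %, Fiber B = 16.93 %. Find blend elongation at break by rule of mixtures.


Formula: Blend property = (fraction_A * property_A) + (fraction_B * property_B)
Step 1: Contribution A = 20/100 * 8.27 % = 1.654 %
Step 2: Contribution B = 80/100 * 16.93 % = 13.544 %
Step 3: Blend elongation at break = 1.654 + 13.544 = 15.198 %

15.198 %


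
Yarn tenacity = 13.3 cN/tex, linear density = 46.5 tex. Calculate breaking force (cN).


Formula: Breaking force = Tenacity * Linear density
F = 13.3 cN/tex * 46.5 tex
F = 618.45 cN

618.45 cN


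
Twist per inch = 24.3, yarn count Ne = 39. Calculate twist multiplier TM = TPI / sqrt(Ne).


Formula: TM = TPI / sqrt(Ne)
Step 1: sqrt(Ne) = sqrt(39) = 6.245
Step 2: TM = 24.3 / 6.245 = 3.89

3.89 TM


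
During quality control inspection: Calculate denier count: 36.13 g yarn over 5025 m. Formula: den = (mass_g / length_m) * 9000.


Formula: den = (mass_g / length_m) * 9000
Substituting: den = (36.13 / 5025) * 9000
Intermediate: 36.13 / 5025 = 0.00719005 g/m
den = 0.00719005 * 9000 = 64.7 denier

64.7 denier


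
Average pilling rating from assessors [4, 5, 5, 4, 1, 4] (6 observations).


Formula: Mean = sum / count
Sum = 4 + 5 + 5 + 4 + 1 + 4 = 23
Mean = 23 / 6 = 3.8

3.8


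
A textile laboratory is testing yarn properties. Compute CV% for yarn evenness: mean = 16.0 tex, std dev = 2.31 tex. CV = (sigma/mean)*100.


Formula: CV% = (standard deviation / mean) * 100
Step 1: Ratio = 2.31 / 16.0 = 0.144375
Step 2: CV% = 0.144375 * 100 = 14.4375% ≈ 14.4%

14.4%


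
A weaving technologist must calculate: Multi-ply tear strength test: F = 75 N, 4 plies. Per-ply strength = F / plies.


Formula: Per-ply strength = Total force / Number of plies
Per-ply = 75 N / 4
Per-ply = 18.75 N

18.75 N


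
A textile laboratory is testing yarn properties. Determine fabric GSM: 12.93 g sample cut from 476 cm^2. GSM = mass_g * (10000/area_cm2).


Formula: GSM = mass_g / area_m2
Step 1: Convert area: 476 cm^2 = 476 / 10000 = 0.0476 m^2
Step 2: GSM = 12.93 g / 0.0476 m^2 = 271.6 g/m^2

271.6 g/m^2


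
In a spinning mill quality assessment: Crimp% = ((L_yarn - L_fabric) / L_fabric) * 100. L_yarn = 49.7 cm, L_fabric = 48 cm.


Formula: Crimp% = ((L_yarn - L_fabric) / L_fabric) * 100
Step 1: Extension = 49.7 - 48 = 1.7 cm
Step 2: Crimp% = (1.7 / 48) * 100
Step 3: Crimp% = 0.035417 * 100 = 3.5417% ≈ 3.5%

3.5%


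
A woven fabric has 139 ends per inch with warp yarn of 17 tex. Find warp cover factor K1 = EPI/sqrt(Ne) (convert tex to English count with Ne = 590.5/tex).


Formula: K1 = EPI / sqrt(Ne), with Ne = 590.5 / tex_warp
Step 1: Ne = 590.5 / 17 = 34.735
Step 2: sqrt(Ne) = sqrt(34.735) = 5.8936
Step 3: K1 = 139 / 5.8936 = 23.6

23.6


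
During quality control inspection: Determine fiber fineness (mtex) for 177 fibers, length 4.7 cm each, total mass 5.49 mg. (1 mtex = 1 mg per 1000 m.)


Formula: fineness (mtex) = mass (mg) / total length (km) = (mass_mg / total_length_m) * 1000
Step 1: Convert fiber length: 4.7 cm = 0.047 m
Step 2: Total fiber length = 177 * 0.047 = 8.319 m
Step 3: Linear density = 5.49 mg / 8.319 m = 0.6599 mg/m
Step 4: fineness = 0.6599 * 1000 = 659.9 mtex

659.9 mtex


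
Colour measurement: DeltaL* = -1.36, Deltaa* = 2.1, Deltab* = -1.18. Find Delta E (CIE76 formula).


Formula: Delta E = sqrt(dL*^2 + da*^2 + db*^2)
Step 1: dL*^2 = (-1.36)^2 = 1.8496
Step 2: da*^2 = 2.1^2 = 4.41
Step 3: db*^2 = (-1.18)^2 = 1.3924
Step 4: Sum = 1.8496 + 4.41 + 1.3924 = 7.652
Step 5: Delta E = sqrt(7.652) = 2.77

2.77 Delta E


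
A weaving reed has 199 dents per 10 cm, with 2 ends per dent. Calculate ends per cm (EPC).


Formula: EPC = (dents per 10 cm * ends per dent) / 10
Step 1: Total ends per 10 cm = 199 * 2 = 398
Step 2: EPC = 398 / 10 = 39.8 ends/cm

39.8 ends/cm


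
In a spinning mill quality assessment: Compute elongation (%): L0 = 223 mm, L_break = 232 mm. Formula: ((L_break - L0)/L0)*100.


Formula: Elongation (%) = ((L_break - L0) / L0) * 100
Step 1: Extension = 232 - 223 = 9 mm
Step 2: Elongation = (9 / 223) * 100
Step 3: Elongation = 0.040359 * 100 = 4.0359% ≈ 4.0%

4.0%


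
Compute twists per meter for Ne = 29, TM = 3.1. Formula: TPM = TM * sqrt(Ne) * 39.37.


Formula: TPM = TM * sqrt(Ne) * 39.37
Step 1: sqrt(Ne) = sqrt(29) = 5.3852
Step 2: TM * sqrt(Ne) = 3.1 * 5.3852 = 16.6941
Step 3: TPM = 16.6941 * 39.37 = 657 twists/m

657 twists/m


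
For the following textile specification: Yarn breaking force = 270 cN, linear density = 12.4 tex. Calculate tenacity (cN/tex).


Formula: Tenacity = Breaking force / Linear density
Tenacity = 270 cN / 12.4 tex
Tenacity = 21.77 cN/tex

21.77 cN/tex


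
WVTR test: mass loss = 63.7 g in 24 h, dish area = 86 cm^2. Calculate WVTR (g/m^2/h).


Formula: WVTR = mass_loss / (area * time)
Step 1: Convert area: 86 cm^2 = 0.0086 m^2
Step 2: WVTR = 63.7 g / (0.0086 m^2 * 24 h)
Step 3: WVTR = 63.7 / 0.2064 = 308.6 g/m^2/h

308.6 g/m^2/h


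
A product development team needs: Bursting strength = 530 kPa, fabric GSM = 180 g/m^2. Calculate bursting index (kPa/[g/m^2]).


Formula: Bursting Index = Bursting Strength / Fabric GSM
BI = 530 kPa / 180 g/m^2
BI = 2.944 kPa/(g/m^2)

2.944 kPa/(g/m^2)


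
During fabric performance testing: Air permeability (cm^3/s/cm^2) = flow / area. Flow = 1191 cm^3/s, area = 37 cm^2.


Formula: Air Permeability = Airflow / Test Area
AP = 1191 cm^3/s / 37 cm^2
AP = 32.2 cm^3/s/cm^2

32.2 cm^3/s/cm^2


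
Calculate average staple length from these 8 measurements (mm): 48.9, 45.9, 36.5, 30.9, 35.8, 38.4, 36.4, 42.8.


Formula: Mean = sum of lengths / count
Sum = 48.9 + 45.9 + 36.5 + 30.9 + 35.8 + 38.4 + 36.4 + 42.8
Sum = 315.6 mm
Mean = 315.6 / 8 = 39.45 mm

39.45 mm


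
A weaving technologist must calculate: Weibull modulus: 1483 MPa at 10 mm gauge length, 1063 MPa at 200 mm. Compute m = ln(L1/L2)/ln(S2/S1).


Formula: m = ln(L1/L2) / ln(S2/S1)
Step 1: ln(L1/L2) = ln(10/200) = -2.99573
Step 2: S2/S1 = 1063/1483 = 0.71679
Step 3: ln(S2/S1) = ln(0.71679) = -0.33297
Step 4: m = -2.99573 / -0.33297 = 9.00

9.00 (Weibull m)


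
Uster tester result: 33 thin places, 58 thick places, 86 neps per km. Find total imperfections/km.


Formula: Total = thin places + thick places + neps
Total = 33 + 58 + 86
Total = 177 imperfections/km

177 imperfections/km


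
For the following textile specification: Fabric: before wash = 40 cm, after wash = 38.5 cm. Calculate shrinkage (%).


Formula: Shrinkage% = ((L_before - L_after) / L_before) * 100
Step 1: Shrinkage = 40 - 38.5 = 1.5 cm
Step 2: Shrinkage% = (1.5 / 40) * 100
Step 3: Shrinkage% = 0.0375 * 100 = 3.75% ≈ 3.8%

3.8%


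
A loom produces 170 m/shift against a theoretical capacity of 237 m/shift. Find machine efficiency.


Formula: Efficiency% = (Actual output / Theoretical output) * 100
Efficiency% = (170 / 237) * 100
Efficiency% = 0.7173 * 100 = 71.73% ≈ 71.7%

71.7%


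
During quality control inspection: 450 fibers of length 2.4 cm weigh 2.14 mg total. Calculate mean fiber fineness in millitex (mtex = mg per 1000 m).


Formula: fineness (mtex) = mass (mg) / total length (km) = (mass_mg / total_length_m) * 1000
Step 1: Convert fiber length: 2.4 cm = 0.024 m
Step 2: Total fiber length = 450 * 0.024 = 10.8 m
Step 3: Linear density = 2.14 mg / 10.8 m = 0.1981 mg/m
Step 4: fineness = 0.1981 * 1000 = 198.1 mtex

198.1 mtex
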